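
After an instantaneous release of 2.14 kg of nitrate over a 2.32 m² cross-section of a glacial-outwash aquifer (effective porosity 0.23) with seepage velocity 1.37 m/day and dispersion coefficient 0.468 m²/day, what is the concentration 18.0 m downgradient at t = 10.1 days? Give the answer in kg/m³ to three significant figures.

For an instantaneous plane source, C(x,t) = M/(n_e·A·√(4πDt)) · exp(−(x−vt)²/(4Dt)), with n_e·A the pore (flow) area.
Plume center vt = 1.37 × 10.1 = 13.837 m, so the well at 18.0 m is 4.163 m downgradient of the peak.
√(4πDt) = 7.707 m, giving peak height M/(n_e·A·√(4πDt)) = 2.14/(0.23 × 2.32 × 7.707) = 0.5204 kg/m³.
(x−vt)²/(4Dt) = (4.163)²/(4 × 0.468 × 10.1) = 0.9166; exp(−0.9166) = 0.3999.
C = 0.5204 × 0.3999 = 0.208 kg/m³.

0.208 kg/m³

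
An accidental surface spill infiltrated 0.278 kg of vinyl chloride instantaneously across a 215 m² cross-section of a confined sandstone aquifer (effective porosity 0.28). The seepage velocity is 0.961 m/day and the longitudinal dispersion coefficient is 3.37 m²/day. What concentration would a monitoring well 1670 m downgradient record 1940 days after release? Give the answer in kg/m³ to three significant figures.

3.80e-06 kg/m³

For an instantaneous plane source, C(x,t) = M/(n_e·A·√(4πDt)) · exp(−(x−vt)²/(4Dt)), with n_e·A the pore (flow) area.
Plume center vt = 0.961 × 1940 = 1864.34 m, so the well at 1670 m is 194.34 m upgradient of the peak.
√(4πDt) = 286.6 m, giving peak height M/(n_e·A·√(4πDt)) = 0.278/(0.28 × 215 × 286.6) = 1.611e-05 kg/m³.
(x−vt)²/(4Dt) = (-194.34)²/(4 × 3.37 × 1940) = 1.444; exp(−1.444) = 0.2360.
C = 1.611e-05 × 0.2360 = 3.80e-06 kg/m³.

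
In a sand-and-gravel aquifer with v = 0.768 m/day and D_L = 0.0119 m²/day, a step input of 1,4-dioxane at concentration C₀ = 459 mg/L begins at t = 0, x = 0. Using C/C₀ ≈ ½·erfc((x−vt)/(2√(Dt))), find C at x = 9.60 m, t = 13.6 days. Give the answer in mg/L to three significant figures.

427 mg/L

For a continuous step input, C/C₀ ≈ ½·erfc((x−vt)/(2√(Dt))).
vt = 0.768 × 13.6 = 10.4448 m and 2√(Dt) = 2√(0.0119 × 13.6) = 0.8046 m.
Argument (x−vt)/(2√(Dt)) = (9.60 − 10.4448)/0.8046 = -1.050; ½·erfc(-1.050) = 0.9312.
C = 459 × 0.9312 = 427 mg/L.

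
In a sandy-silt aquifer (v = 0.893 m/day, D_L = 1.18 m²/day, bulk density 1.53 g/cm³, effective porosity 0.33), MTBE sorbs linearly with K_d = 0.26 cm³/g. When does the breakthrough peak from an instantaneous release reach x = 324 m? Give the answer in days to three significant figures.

Retardation factor R = 1 + ρ_b·K_d/n = 1 + 1.53 × 0.26/0.33 = 2.205.
Sorption retards both mechanisms: v_R = v/R = 0.4050 m/day, D_R = D/R = 0.5351 m²/day.
Peak time from v_R²t² + 2D_R t − x² = 0: t = (√(D_R² + v_R²x²) − D_R)/v_R².
√(D_R² + v_R²x²) = √(0.5351² + 0.4050² × 324²) = 131.2; v_R² = 0.1640.
t = (131.2 − 0.5351)/0.1640 = 797 days.

797 days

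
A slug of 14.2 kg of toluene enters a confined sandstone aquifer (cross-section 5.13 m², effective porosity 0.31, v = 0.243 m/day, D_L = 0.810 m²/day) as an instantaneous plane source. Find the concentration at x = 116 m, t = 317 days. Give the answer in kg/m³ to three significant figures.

0.0358 kg/m³

For an instantaneous plane source, C(x,t) = M/(n_e·A·√(4πDt)) · exp(−(x−vt)²/(4Dt)), with n_e·A the pore (flow) area.
Plume center vt = 0.243 × 317 = 77.031 m, so the well at 116 m is 38.969 m downgradient of the peak.
√(4πDt) = 56.80 m, giving peak height M/(n_e·A·√(4πDt)) = 14.2/(0.31 × 5.13 × 56.80) = 0.1572 kg/m³.
(x−vt)²/(4Dt) = (38.969)²/(4 × 0.810 × 317) = 1.479; exp(−1.479) = 0.2279.
C = 0.1572 × 0.2279 = 0.0358 kg/m³.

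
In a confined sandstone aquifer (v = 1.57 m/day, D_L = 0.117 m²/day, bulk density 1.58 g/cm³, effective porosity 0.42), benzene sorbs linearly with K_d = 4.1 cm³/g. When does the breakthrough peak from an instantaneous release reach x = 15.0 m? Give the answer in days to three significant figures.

Retardation factor R = 1 + ρ_b·K_d/n = 1 + 1.58 × 4.1/0.42 = 16.42.
Sorption retards both mechanisms: v_R = v/R = 0.09562 m/day, D_R = D/R = 0.007125 m²/day.
Peak time from v_R²t² + 2D_R t − x² = 0: t = (√(D_R² + v_R²x²) − D_R)/v_R².
√(D_R² + v_R²x²) = √(0.007125² + 0.09562² × 15.0²) = 1.434; v_R² = 0.009143.
t = (1.434 − 0.007125)/0.009143 = 156 days.

156 days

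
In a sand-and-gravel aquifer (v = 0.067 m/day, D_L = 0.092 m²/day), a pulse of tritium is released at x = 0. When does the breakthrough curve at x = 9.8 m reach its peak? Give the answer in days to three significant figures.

For the 1D instantaneous-source solution, setting ∂C/∂t = 0 at fixed x gives v²t² + 2Dt − x² = 0, so t = (√(D² + v²x²) − D)/v².
√(D² + v²x²) = √(0.092² + 0.067² × 9.8²) = 0.6630; v² = 0.004489.
t = (0.6630 − 0.092)/0.004489 = 127 days (vs. the pure-advection estimate x/v = 146 d).

127 days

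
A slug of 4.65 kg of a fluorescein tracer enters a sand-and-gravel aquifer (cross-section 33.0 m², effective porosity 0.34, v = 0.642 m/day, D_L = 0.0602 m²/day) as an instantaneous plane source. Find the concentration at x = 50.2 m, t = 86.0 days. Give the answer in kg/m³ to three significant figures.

0.0153 kg/m³

For an instantaneous plane source, C(x,t) = M/(n_e·A·√(4πDt)) · exp(−(x−vt)²/(4Dt)), with n_e·A the pore (flow) area.
Plume center vt = 0.642 × 86.0 = 55.212 m, so the well at 50.2 m is 5.012 m upgradient of the peak.
√(4πDt) = 8.066 m, giving peak height M/(n_e·A·√(4πDt)) = 4.65/(0.34 × 33.0 × 8.066) = 0.05138 kg/m³.
(x−vt)²/(4Dt) = (-5.012)²/(4 × 0.0602 × 86.0) = 1.213; exp(−1.213) = 0.2973.
C = 0.05138 × 0.2973 = 0.0153 kg/m³.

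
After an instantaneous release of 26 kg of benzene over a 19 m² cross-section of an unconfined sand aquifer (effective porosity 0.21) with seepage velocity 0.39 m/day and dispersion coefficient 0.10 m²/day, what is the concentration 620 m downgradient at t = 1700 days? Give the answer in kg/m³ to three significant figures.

For an instantaneous plane source, C(x,t) = M/(n_e·A·√(4πDt)) · exp(−(x−vt)²/(4Dt)), with n_e·A the pore (flow) area.
Plume center vt = 0.39 × 1700 = 663 m, so the well at 620 m is 43 m upgradient of the peak.
√(4πDt) = 46.22 m, giving peak height M/(n_e·A·√(4πDt)) = 26/(0.21 × 19 × 46.22) = 0.1410 kg/m³.
(x−vt)²/(4Dt) = (-43)²/(4 × 0.10 × 1700) = 2.719; exp(−2.719) = 0.06594.
C = 0.1410 × 0.06594 = 0.00930 kg/m³.

0.00930 kg/m³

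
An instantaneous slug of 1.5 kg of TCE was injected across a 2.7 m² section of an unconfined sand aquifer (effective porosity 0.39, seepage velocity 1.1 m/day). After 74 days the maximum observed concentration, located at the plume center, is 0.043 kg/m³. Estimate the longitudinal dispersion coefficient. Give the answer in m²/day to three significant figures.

At the plume center C_max = M/(n_e·A·√(4πDt)), so D = M²/(4πt·(n_e·A·C_max)²).
n_e·A·C_max = 0.39 × 2.7 × 0.043 = 0.04528 kg/m.
D = 1.5²/(4π × 74 × 0.04528²) = 1.18 m²/day.

1.18 m²/day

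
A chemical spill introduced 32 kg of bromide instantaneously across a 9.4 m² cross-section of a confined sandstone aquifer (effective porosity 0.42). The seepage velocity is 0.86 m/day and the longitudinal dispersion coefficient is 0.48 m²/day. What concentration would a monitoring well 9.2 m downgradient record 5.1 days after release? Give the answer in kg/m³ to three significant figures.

0.137 kg/m³

For an instantaneous plane source, C(x,t) = M/(n_e·A·√(4πDt)) · exp(−(x−vt)²/(4Dt)), with n_e·A the pore (flow) area.
Plume center vt = 0.86 × 5.1 = 4.386 m, so the well at 9.2 m is 4.814 m downgradient of the peak.
√(4πDt) = 5.546 m, giving peak height M/(n_e·A·√(4πDt)) = 32/(0.42 × 9.4 × 5.546) = 1.461 kg/m³.
(x−vt)²/(4Dt) = (4.814)²/(4 × 0.48 × 5.1) = 2.367; exp(−2.367) = 0.09376.
C = 1.461 × 0.09376 = 0.137 kg/m³.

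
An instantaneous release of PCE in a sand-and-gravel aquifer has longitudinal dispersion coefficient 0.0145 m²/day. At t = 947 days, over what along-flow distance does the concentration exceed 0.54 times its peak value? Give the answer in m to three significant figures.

11.6 m

The plume is Gaussian with σ = √(2Dt) = √(2 × 0.0145 × 947) = 5.241 m.
C/C_peak = exp(−Δx²/(2σ²)) = 0.54 ⇒ Δx = σ·√(−2 ln 0.54) = 5.241 × 1.110 = 5.818 m.
Width = 2Δx = 11.6 m.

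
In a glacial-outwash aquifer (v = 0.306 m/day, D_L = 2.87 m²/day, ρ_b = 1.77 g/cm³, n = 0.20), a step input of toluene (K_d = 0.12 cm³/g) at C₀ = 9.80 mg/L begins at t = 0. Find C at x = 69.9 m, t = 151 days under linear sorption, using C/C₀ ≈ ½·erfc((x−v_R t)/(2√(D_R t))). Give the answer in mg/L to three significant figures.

0.101 mg/L

Retardation factor R = 1 + ρ_b·K_d/n = 1 + 1.77 × 0.12/0.20 = 2.062.
Sorption retards both mechanisms: v_R = v/R = 0.1484 m/day, D_R = D/R = 1.392 m²/day.
v_R·t = 0.1484 × 151 = 22.4084 m; 2√(D_R t) = 29.00 m; argument = (69.9 − 22.4084)/29.00 = 1.638.
C = C₀ × ½·erfc(1.638) = 9.80 × 0.01027 = 0.101 mg/L.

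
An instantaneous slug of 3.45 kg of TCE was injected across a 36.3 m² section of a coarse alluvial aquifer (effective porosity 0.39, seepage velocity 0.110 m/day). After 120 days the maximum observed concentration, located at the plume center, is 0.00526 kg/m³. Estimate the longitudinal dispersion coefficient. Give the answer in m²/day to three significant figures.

1.42 m²/day

At the plume center C_max = M/(n_e·A·√(4πDt)), so D = M²/(4πt·(n_e·A·C_max)²).
n_e·A·C_max = 0.39 × 36.3 × 0.00526 = 0.07447 kg/m.
D = 3.45²/(4π × 120 × 0.07447²) = 1.42 m²/day.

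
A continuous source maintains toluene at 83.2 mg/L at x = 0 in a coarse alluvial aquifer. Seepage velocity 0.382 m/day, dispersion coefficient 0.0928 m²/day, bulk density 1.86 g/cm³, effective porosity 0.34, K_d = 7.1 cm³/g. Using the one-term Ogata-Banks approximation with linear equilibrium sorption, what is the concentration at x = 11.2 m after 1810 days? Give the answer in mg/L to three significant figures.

81.8 mg/L

Retardation factor R = 1 + ρ_b·K_d/n = 1 + 1.86 × 7.1/0.34 = 39.84.
Sorption retards both mechanisms: v_R = v/R = 0.009588 m/day, D_R = D/R = 0.002329 m²/day.
v_R·t = 0.009588 × 1810 = 17.35428 m; 2√(D_R t) = 4.106 m; argument = (11.2 − 17.35428)/4.106 = -1.499.
C = C₀ × ½·erfc(-1.499) = 83.2 × 0.9830 = 81.8 mg/L.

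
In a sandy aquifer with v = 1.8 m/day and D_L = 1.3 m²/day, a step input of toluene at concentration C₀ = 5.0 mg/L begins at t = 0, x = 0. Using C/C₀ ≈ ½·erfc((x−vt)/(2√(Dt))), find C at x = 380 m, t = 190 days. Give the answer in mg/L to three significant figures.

0.218 mg/L

For a continuous step input, C/C₀ ≈ ½·erfc((x−vt)/(2√(Dt))).
vt = 1.8 × 190 = 342 m and 2√(Dt) = 2√(1.3 × 190) = 31.43 m.
Argument (x−vt)/(2√(Dt)) = (380 − 342)/31.43 = 1.209; ½·erfc(1.209) = 0.04365.
C = 5.0 × 0.04365 = 0.218 mg/L.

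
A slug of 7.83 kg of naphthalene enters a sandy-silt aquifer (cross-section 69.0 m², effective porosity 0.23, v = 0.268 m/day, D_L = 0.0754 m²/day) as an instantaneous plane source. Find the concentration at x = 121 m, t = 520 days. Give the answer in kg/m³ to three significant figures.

0.00259 kg/m³

For an instantaneous plane source, C(x,t) = M/(n_e·A·√(4πDt)) · exp(−(x−vt)²/(4Dt)), with n_e·A the pore (flow) area.
Plume center vt = 0.268 × 520 = 139.36 m, so the well at 121 m is 18.36 m upgradient of the peak.
√(4πDt) = 22.20 m, giving peak height M/(n_e·A·√(4πDt)) = 7.83/(0.23 × 69.0 × 22.20) = 0.02222 kg/m³.
(x−vt)²/(4Dt) = (-18.36)²/(4 × 0.0754 × 520) = 2.149; exp(−2.149) = 0.1166.
C = 0.02222 × 0.1166 = 0.00259 kg/m³.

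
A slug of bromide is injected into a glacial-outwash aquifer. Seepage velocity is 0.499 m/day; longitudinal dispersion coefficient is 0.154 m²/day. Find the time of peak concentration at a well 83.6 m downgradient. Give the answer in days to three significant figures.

167 days

For the 1D instantaneous-source solution, setting ∂C/∂t = 0 at fixed x gives v²t² + 2Dt − x² = 0, so t = (√(D² + v²x²) − D)/v².
√(D² + v²x²) = √(0.154² + 0.499² × 83.6²) = 41.72; v² = 0.249001.
t = (41.72 − 0.154)/0.249001 = 167 days (vs. the pure-advection estimate x/v = 168 d).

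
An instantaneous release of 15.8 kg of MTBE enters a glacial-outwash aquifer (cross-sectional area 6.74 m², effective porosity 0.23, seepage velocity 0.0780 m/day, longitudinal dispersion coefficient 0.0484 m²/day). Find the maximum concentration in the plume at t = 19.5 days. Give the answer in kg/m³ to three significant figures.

2.96 kg/m³

The peak of an instantaneous 1D plume sits at x = vt; there the Gaussian factor is 1 and C_max = M/(n_e·A·√(4πDt)), where n_e·A is the pore area the mass is dissolved in.
√(4πDt) = √(4π × 0.0484 × 19.5) = 3.444 m, so C_max = 15.8/(0.23 × 6.74 × 3.444) = 2.96 kg/m³.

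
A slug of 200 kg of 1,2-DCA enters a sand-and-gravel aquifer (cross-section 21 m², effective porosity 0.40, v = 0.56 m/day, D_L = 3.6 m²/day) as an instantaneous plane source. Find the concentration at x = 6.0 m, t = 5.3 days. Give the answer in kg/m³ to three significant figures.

1.36 kg/m³

For an instantaneous plane source, C(x,t) = M/(n_e·A·√(4πDt)) · exp(−(x−vt)²/(4Dt)), with n_e·A the pore (flow) area.
Plume center vt = 0.56 × 5.3 = 2.968 m, so the well at 6.0 m is 3.032 m downgradient of the peak.
√(4πDt) = 15.48 m, giving peak height M/(n_e·A·√(4πDt)) = 200/(0.40 × 21 × 15.48) = 1.538 kg/m³.
(x−vt)²/(4Dt) = (3.032)²/(4 × 3.6 × 5.3) = 0.1205; exp(−0.1205) = 0.8865.
C = 1.538 × 0.8865 = 1.36 kg/m³.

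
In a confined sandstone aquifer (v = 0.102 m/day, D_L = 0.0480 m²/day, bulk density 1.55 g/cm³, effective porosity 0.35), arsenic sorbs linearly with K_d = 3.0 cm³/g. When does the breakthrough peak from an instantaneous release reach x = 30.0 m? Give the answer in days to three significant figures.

4140 days

Retardation factor R = 1 + ρ_b·K_d/n = 1 + 1.55 × 3.0/0.35 = 14.29.
Sorption retards both mechanisms: v_R = v/R = 0.007138 m/day, D_R = D/R = 0.003359 m²/day.
Peak time from v_R²t² + 2D_R t − x² = 0: t = (√(D_R² + v_R²x²) − D_R)/v_R².
√(D_R² + v_R²x²) = √(0.003359² + 0.007138² × 30.0²) = 0.2142; v_R² = 5.095e-05.
t = (0.2142 − 0.003359)/5.095e-05 = 4140 days.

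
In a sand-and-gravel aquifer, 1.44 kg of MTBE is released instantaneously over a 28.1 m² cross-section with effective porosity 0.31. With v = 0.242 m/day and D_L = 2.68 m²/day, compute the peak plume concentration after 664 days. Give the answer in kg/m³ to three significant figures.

The peak of an instantaneous 1D plume sits at x = vt; there the Gaussian factor is 1 and C_max = M/(n_e·A·√(4πDt)), where n_e·A is the pore area the mass is dissolved in.
√(4πDt) = √(4π × 2.68 × 664) = 149.5 m, so C_max = 1.44/(0.31 × 28.1 × 149.5) = 0.00111 kg/m³.

0.00111 kg/m³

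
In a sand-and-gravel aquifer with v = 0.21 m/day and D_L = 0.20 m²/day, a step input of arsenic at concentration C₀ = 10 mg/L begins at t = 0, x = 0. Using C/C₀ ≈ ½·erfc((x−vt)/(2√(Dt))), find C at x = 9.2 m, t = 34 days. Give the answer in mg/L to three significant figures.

2.88 mg/L

For a continuous step input, C/C₀ ≈ ½·erfc((x−vt)/(2√(Dt))).
vt = 0.21 × 34 = 7.14 m and 2√(Dt) = 2√(0.20 × 34) = 5.215 m.
Argument (x−vt)/(2√(Dt)) = (9.2 − 7.14)/5.215 = 0.3950; ½·erfc(0.3950) = 0.2882.
C = 10 × 0.2882 = 2.88 mg/L.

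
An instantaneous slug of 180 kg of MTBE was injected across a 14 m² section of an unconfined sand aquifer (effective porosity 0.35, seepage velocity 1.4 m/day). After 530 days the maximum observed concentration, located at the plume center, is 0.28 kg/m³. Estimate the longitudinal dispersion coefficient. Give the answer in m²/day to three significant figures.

2.58 m²/day

At the plume center C_max = M/(n_e·A·√(4πDt)), so D = M²/(4πt·(n_e·A·C_max)²).
n_e·A·C_max = 0.35 × 14 × 0.28 = 1.372 kg/m.
D = 180²/(4π × 530 × 1.372²) = 2.58 m²/day.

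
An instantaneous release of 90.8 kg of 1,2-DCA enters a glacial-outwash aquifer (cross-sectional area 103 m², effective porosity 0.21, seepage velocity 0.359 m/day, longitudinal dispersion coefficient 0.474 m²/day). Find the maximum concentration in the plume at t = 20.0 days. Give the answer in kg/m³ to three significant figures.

0.385 kg/m³

The peak of an instantaneous 1D plume sits at x = vt; there the Gaussian factor is 1 and C_max = M/(n_e·A·√(4πDt)), where n_e·A is the pore area the mass is dissolved in.
√(4πDt) = √(4π × 0.474 × 20.0) = 10.91 m, so C_max = 90.8/(0.21 × 103 × 10.91) = 0.385 kg/m³.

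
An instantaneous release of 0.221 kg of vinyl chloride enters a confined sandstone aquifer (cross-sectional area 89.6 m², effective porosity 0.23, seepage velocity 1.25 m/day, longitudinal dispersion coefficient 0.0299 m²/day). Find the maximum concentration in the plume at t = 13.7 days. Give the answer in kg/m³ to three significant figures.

The peak of an instantaneous 1D plume sits at x = vt; there the Gaussian factor is 1 and C_max = M/(n_e·A·√(4πDt)), where n_e·A is the pore area the mass is dissolved in.
√(4πDt) = √(4π × 0.0299 × 13.7) = 2.269 m, so C_max = 0.221/(0.23 × 89.6 × 2.269) = 0.00473 kg/m³.

0.00473 kg/m³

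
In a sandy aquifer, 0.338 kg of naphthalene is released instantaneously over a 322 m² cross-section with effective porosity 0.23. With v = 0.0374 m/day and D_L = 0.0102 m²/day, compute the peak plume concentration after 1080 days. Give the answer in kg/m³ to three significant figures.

0.000388 kg/m³

The peak of an instantaneous 1D plume sits at x = vt; there the Gaussian factor is 1 and C_max = M/(n_e·A·√(4πDt)), where n_e·A is the pore area the mass is dissolved in.
√(4πDt) = √(4π × 0.0102 × 1080) = 11.77 m, so C_max = 0.338/(0.23 × 322 × 11.77) = 0.000388 kg/m³.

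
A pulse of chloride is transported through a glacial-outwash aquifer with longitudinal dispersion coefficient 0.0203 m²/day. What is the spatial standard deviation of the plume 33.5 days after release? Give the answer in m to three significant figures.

1.17 m

Dispersive spreading gives a Gaussian with σ² = 2Dt; advection only shifts the center.
σ = √(2 × 0.0203 × 33.5) = 1.17 m.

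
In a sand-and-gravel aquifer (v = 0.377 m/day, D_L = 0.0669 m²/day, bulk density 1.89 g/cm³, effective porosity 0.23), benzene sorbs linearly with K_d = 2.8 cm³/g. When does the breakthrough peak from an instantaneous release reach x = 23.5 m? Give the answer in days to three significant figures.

1490 days

Retardation factor R = 1 + ρ_b·K_d/n = 1 + 1.89 × 2.8/0.23 = 24.01.
Sorption retards both mechanisms: v_R = v/R = 0.01570 m/day, D_R = D/R = 0.002786 m²/day.
Peak time from v_R²t² + 2D_R t − x² = 0: t = (√(D_R² + v_R²x²) − D_R)/v_R².
√(D_R² + v_R²x²) = √(0.002786² + 0.01570² × 23.5²) = 0.3690; v_R² = 0.0002465.
t = (0.3690 − 0.002786)/0.0002465 = 1490 days.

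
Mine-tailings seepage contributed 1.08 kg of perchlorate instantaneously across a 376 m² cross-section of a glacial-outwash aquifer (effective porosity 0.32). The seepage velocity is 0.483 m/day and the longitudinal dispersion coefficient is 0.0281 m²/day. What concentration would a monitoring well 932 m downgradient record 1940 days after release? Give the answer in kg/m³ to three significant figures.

0.000306 kg/m³

For an instantaneous plane source, C(x,t) = M/(n_e·A·√(4πDt)) · exp(−(x−vt)²/(4Dt)), with n_e·A the pore (flow) area.
Plume center vt = 0.483 × 1940 = 937.02 m, so the well at 932 m is 5.02 m upgradient of the peak.
√(4πDt) = 26.17 m, giving peak height M/(n_e·A·√(4πDt)) = 1.08/(0.32 × 376 × 26.17) = 0.0003430 kg/m³.
(x−vt)²/(4Dt) = (-5.02)²/(4 × 0.0281 × 1940) = 0.1156; exp(−0.1156) = 0.8908.
C = 0.0003430 × 0.8908 = 0.000306 kg/m³.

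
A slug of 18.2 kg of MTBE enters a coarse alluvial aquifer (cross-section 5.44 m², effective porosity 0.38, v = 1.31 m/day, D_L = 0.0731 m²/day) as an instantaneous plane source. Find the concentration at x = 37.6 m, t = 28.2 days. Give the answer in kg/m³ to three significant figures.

1.64 kg/m³

For an instantaneous plane source, C(x,t) = M/(n_e·A·√(4πDt)) · exp(−(x−vt)²/(4Dt)), with n_e·A the pore (flow) area.
Plume center vt = 1.31 × 28.2 = 36.942 m, so the well at 37.6 m is 0.658 m downgradient of the peak.
√(4πDt) = 5.090 m, giving peak height M/(n_e·A·√(4πDt)) = 18.2/(0.38 × 5.44 × 5.090) = 1.730 kg/m³.
(x−vt)²/(4Dt) = (0.658)²/(4 × 0.0731 × 28.2) = 0.05251; exp(−0.05251) = 0.9488.
C = 1.730 × 0.9488 = 1.64 kg/m³.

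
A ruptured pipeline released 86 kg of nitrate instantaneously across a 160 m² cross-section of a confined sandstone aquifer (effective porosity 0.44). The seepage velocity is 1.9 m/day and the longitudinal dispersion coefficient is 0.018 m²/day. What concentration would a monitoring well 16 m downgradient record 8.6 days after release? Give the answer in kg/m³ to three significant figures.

0.727 kg/m³

For an instantaneous plane source, C(x,t) = M/(n_e·A·√(4πDt)) · exp(−(x−vt)²/(4Dt)), with n_e·A the pore (flow) area.
Plume center vt = 1.9 × 8.6 = 16.34 m, so the well at 16 m is 0.34 m upgradient of the peak.
√(4πDt) = 1.395 m, giving peak height M/(n_e·A·√(4πDt)) = 86/(0.44 × 160 × 1.395) = 0.8757 kg/m³.
(x−vt)²/(4Dt) = (-0.34)²/(4 × 0.018 × 8.6) = 0.1867; exp(−0.1867) = 0.8297.
C = 0.8757 × 0.8297 = 0.727 kg/m³.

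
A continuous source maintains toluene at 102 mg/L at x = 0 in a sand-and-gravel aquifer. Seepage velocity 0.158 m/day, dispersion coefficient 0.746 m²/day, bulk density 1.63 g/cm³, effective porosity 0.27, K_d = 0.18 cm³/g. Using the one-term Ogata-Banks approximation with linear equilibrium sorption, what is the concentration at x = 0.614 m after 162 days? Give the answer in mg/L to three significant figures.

87.8 mg/L

Retardation factor R = 1 + ρ_b·K_d/n = 1 + 1.63 × 0.18/0.27 = 2.087.
Sorption retards both mechanisms: v_R = v/R = 0.07571 m/day, D_R = D/R = 0.3575 m²/day.
v_R·t = 0.07571 × 162 = 12.26502 m; 2√(D_R t) = 15.22 m; argument = (0.614 − 12.26502)/15.22 = -0.7655.
C = C₀ × ½·erfc(-0.7655) = 102 × 0.8605 = 87.8 mg/L.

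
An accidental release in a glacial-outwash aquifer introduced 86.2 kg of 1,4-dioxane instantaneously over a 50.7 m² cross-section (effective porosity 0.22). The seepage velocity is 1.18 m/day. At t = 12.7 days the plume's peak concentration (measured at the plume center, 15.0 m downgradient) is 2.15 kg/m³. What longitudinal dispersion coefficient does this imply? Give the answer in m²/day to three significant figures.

At the plume center C_max = M/(n_e·A·√(4πDt)), so D = M²/(4πt·(n_e·A·C_max)²).
n_e·A·C_max = 0.22 × 50.7 × 2.15 = 23.98 kg/m.
D = 86.2²/(4π × 12.7 × 23.98²) = 0.0810 m²/day.

0.0810 m²/day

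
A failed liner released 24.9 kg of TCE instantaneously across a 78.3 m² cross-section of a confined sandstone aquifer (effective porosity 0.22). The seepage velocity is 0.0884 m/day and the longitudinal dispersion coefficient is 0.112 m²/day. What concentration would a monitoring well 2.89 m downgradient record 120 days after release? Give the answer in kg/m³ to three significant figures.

0.0367 kg/m³

For an instantaneous plane source, C(x,t) = M/(n_e·A·√(4πDt)) · exp(−(x−vt)²/(4Dt)), with n_e·A the pore (flow) area.
Plume center vt = 0.0884 × 120 = 10.608 m, so the well at 2.89 m is 7.718 m upgradient of the peak.
√(4πDt) = 13.00 m, giving peak height M/(n_e·A·√(4πDt)) = 24.9/(0.22 × 78.3 × 13.00) = 0.1112 kg/m³.
(x−vt)²/(4Dt) = (-7.718)²/(4 × 0.112 × 120) = 1.108; exp(−1.108) = 0.3302.
C = 0.1112 × 0.3302 = 0.0367 kg/m³.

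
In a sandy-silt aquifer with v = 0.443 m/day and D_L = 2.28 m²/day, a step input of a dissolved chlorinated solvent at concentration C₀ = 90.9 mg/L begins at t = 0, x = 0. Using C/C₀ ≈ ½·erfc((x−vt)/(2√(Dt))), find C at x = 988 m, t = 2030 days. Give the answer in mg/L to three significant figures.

For a continuous step input, C/C₀ ≈ ½·erfc((x−vt)/(2√(Dt))).
vt = 0.443 × 2030 = 899.29 m and 2√(Dt) = 2√(2.28 × 2030) = 136.1 m.
Argument (x−vt)/(2√(Dt)) = (988 − 899.29)/136.1 = 0.6518; ½·erfc(0.6518) = 0.1783.
C = 90.9 × 0.1783 = 16.2 mg/L.

16.2 mg/L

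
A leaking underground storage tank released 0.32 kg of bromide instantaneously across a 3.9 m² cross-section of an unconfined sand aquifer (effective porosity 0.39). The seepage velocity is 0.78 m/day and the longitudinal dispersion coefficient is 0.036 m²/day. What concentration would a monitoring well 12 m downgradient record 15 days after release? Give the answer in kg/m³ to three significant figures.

0.0775 kg/m³

For an instantaneous plane source, C(x,t) = M/(n_e·A·√(4πDt)) · exp(−(x−vt)²/(4Dt)), with n_e·A the pore (flow) area.
Plume center vt = 0.78 × 15 = 11.7 m, so the well at 12 m is 0.3 m downgradient of the peak.
√(4πDt) = 2.605 m, giving peak height M/(n_e·A·√(4πDt)) = 0.32/(0.39 × 3.9 × 2.605) = 0.08076 kg/m³.
(x−vt)²/(4Dt) = (0.3)²/(4 × 0.036 × 15) = 0.04167; exp(−0.04167) = 0.9592.
C = 0.08076 × 0.9592 = 0.0775 kg/m³.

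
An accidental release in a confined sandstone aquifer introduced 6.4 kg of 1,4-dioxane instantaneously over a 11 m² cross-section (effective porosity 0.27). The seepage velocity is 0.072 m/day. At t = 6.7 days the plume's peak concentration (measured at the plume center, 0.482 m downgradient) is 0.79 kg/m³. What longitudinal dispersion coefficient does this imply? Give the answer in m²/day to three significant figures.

At the plume center C_max = M/(n_e·A·√(4πDt)), so D = M²/(4πt·(n_e·A·C_max)²).
n_e·A·C_max = 0.27 × 11 × 0.79 = 2.346 kg/m.
D = 6.4²/(4π × 6.7 × 2.346²) = 0.0884 m²/day.

0.0884 m²/day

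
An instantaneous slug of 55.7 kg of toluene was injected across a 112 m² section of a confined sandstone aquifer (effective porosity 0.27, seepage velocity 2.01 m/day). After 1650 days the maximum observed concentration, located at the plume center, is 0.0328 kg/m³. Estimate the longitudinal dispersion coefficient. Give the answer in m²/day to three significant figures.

At the plume center C_max = M/(n_e·A·√(4πDt)), so D = M²/(4πt·(n_e·A·C_max)²).
n_e·A·C_max = 0.27 × 112 × 0.0328 = 0.9919 kg/m.
D = 55.7²/(4π × 1650 × 0.9919²) = 0.152 m²/day.

0.152 m²/day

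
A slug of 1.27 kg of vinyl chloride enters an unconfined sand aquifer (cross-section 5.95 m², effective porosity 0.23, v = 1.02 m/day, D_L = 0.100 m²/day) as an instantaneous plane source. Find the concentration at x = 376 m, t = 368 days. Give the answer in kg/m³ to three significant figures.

For an instantaneous plane source, C(x,t) = M/(n_e·A·√(4πDt)) · exp(−(x−vt)²/(4Dt)), with n_e·A the pore (flow) area.
Plume center vt = 1.02 × 368 = 375.36 m, so the well at 376 m is 0.64 m downgradient of the peak.
√(4πDt) = 21.50 m, giving peak height M/(n_e·A·√(4πDt)) = 1.27/(0.23 × 5.95 × 21.50) = 0.04316 kg/m³.
(x−vt)²/(4Dt) = (0.64)²/(4 × 0.100 × 368) = 0.002783; exp(−0.002783) = 0.9972.
C = 0.04316 × 0.9972 = 0.0430 kg/m³.

0.0430 kg/m³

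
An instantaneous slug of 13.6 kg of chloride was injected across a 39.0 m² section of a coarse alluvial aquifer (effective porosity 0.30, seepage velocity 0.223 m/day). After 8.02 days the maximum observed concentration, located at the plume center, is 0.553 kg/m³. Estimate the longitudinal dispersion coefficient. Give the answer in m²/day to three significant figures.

0.0438 m²/day

At the plume center C_max = M/(n_e·A·√(4πDt)), so D = M²/(4πt·(n_e·A·C_max)²).
n_e·A·C_max = 0.30 × 39.0 × 0.553 = 6.470 kg/m.
D = 13.6²/(4π × 8.02 × 6.470²) = 0.0438 m²/day.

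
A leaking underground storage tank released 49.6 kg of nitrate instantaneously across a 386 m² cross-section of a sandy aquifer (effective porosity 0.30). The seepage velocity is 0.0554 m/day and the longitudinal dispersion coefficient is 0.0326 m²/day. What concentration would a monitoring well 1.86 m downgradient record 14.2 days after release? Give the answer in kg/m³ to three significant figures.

0.0953 kg/m³

For an instantaneous plane source, C(x,t) = M/(n_e·A·√(4πDt)) · exp(−(x−vt)²/(4Dt)), with n_e·A the pore (flow) area.
Plume center vt = 0.0554 × 14.2 = 0.78668 m, so the well at 1.86 m is 1.07332 m downgradient of the peak.
√(4πDt) = 2.412 m, giving peak height M/(n_e·A·√(4πDt)) = 49.6/(0.30 × 386 × 2.412) = 0.1776 kg/m³.
(x−vt)²/(4Dt) = (1.07332)²/(4 × 0.0326 × 14.2) = 0.6221; exp(−0.6221) = 0.5368.
C = 0.1776 × 0.5368 = 0.0953 kg/m³.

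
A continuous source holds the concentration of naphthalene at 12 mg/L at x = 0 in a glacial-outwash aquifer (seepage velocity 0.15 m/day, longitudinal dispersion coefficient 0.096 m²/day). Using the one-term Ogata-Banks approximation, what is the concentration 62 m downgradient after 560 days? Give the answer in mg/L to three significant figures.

For a continuous step input, C/C₀ ≈ ½·erfc((x−vt)/(2√(Dt))).
vt = 0.15 × 560 = 84 m and 2√(Dt) = 2√(0.096 × 560) = 14.66 m.
Argument (x−vt)/(2√(Dt)) = (62 − 84)/14.66 = -1.501; ½·erfc(-1.501) = 0.9831.
C = 12 × 0.9831 = 11.8 mg/L.

11.8 mg/L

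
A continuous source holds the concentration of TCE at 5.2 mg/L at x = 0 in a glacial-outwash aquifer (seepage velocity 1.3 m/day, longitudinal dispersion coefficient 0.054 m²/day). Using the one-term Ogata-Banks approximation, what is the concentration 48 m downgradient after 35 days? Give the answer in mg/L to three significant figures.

0.516 mg/L

For a continuous step input, C/C₀ ≈ ½·erfc((x−vt)/(2√(Dt))).
vt = 1.3 × 35 = 45.5 m and 2√(Dt) = 2√(0.054 × 35) = 2.750 m.
Argument (x−vt)/(2√(Dt)) = (48 − 45.5)/2.750 = 0.9091; ½·erfc(0.9091) = 0.09928.
C = 5.2 × 0.09928 = 0.516 mg/L.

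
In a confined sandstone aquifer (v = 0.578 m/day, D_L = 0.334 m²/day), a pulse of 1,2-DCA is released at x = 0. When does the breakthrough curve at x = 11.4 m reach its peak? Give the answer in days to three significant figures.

For the 1D instantaneous-source solution, setting ∂C/∂t = 0 at fixed x gives v²t² + 2Dt − x² = 0, so t = (√(D² + v²x²) − D)/v².
√(D² + v²x²) = √(0.334² + 0.578² × 11.4²) = 6.598; v² = 0.334084.
t = (6.598 − 0.334)/0.334084 = 18.7 days (vs. the pure-advection estimate x/v = 19.7 d).

18.7 days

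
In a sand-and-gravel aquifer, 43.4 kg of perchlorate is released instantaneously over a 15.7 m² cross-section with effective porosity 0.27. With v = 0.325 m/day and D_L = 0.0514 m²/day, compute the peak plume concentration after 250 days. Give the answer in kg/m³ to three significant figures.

0.806 kg/m³

The peak of an instantaneous 1D plume sits at x = vt; there the Gaussian factor is 1 and C_max = M/(n_e·A·√(4πDt)), where n_e·A is the pore area the mass is dissolved in.
√(4πDt) = √(4π × 0.0514 × 250) = 12.71 m, so C_max = 43.4/(0.27 × 15.7 × 12.71) = 0.806 kg/m³.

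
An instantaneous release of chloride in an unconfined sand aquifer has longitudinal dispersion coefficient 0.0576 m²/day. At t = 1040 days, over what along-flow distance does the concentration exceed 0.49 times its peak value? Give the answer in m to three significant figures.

The plume is Gaussian with σ = √(2Dt) = √(2 × 0.0576 × 1040) = 10.95 m.
C/C_peak = exp(−Δx²/(2σ²)) = 0.49 ⇒ Δx = σ·√(−2 ln 0.49) = 10.95 × 1.194 = 13.07 m.
Width = 2Δx = 26.1 m.

26.1 m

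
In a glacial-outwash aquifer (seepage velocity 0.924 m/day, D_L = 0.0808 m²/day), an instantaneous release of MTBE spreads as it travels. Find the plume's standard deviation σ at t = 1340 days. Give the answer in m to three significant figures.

14.7 m

Dispersive spreading gives a Gaussian with σ² = 2Dt; advection only shifts the center.
σ = √(2 × 0.0808 × 1340) = 14.7 m.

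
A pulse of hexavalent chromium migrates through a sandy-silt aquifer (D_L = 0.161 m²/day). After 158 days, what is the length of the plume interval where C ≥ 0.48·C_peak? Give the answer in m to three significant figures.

17.3 m

The plume is Gaussian with σ = √(2Dt) = √(2 × 0.161 × 158) = 7.133 m.
C/C_peak = exp(−Δx²/(2σ²)) = 0.48 ⇒ Δx = σ·√(−2 ln 0.48) = 7.133 × 1.212 = 8.645 m.
Width = 2Δx = 17.3 m.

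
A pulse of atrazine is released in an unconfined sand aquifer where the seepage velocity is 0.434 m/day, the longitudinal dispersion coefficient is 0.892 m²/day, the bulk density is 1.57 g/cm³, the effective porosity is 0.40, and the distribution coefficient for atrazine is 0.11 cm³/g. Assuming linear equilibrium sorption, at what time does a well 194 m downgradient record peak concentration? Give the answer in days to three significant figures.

Retardation factor R = 1 + ρ_b·K_d/n = 1 + 1.57 × 0.11/0.40 = 1.432.
Sorption retards both mechanisms: v_R = v/R = 0.3031 m/day, D_R = D/R = 0.6229 m²/day.
Peak time from v_R²t² + 2D_R t − x² = 0: t = (√(D_R² + v_R²x²) − D_R)/v_R².
√(D_R² + v_R²x²) = √(0.6229² + 0.3031² × 194²) = 58.80; v_R² = 0.09187.
t = (58.80 − 0.6229)/0.09187 = 633 days.

633 days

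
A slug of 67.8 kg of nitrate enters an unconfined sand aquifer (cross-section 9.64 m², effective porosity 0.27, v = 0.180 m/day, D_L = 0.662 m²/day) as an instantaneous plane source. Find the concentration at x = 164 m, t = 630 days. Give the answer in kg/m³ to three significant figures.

For an instantaneous plane source, C(x,t) = M/(n_e·A·√(4πDt)) · exp(−(x−vt)²/(4Dt)), with n_e·A the pore (flow) area.
Plume center vt = 0.180 × 630 = 113.4 m, so the well at 164 m is 50.6 m downgradient of the peak.
√(4πDt) = 72.39 m, giving peak height M/(n_e·A·√(4πDt)) = 67.8/(0.27 × 9.64 × 72.39) = 0.3598 kg/m³.
(x−vt)²/(4Dt) = (50.6)²/(4 × 0.662 × 630) = 1.535; exp(−1.535) = 0.2155.
C = 0.3598 × 0.2155 = 0.0775 kg/m³.

0.0775 kg/m³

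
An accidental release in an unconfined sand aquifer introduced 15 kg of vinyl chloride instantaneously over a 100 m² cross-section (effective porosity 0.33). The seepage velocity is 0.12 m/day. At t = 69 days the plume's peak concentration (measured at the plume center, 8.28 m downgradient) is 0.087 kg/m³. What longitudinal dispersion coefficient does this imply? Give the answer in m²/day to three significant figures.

0.0315 m²/day

At the plume center C_max = M/(n_e·A·√(4πDt)), so D = M²/(4πt·(n_e·A·C_max)²).
n_e·A·C_max = 0.33 × 100 × 0.087 = 2.871 kg/m.
D = 15²/(4π × 69 × 2.871²) = 0.0315 m²/day.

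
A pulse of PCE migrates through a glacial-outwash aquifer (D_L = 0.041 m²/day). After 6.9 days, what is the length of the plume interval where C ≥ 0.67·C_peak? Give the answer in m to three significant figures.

1.35 m

The plume is Gaussian with σ = √(2Dt) = √(2 × 0.041 × 6.9) = 0.7522 m.
C/C_peak = exp(−Δx²/(2σ²)) = 0.67 ⇒ Δx = σ·√(−2 ln 0.67) = 0.7522 × 0.8950 = 0.6732 m.
Width = 2Δx = 1.35 m.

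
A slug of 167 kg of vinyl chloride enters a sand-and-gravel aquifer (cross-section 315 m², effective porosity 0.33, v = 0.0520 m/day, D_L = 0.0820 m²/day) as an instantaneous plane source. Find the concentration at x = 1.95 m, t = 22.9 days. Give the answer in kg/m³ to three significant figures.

0.306 kg/m³

For an instantaneous plane source, C(x,t) = M/(n_e·A·√(4πDt)) · exp(−(x−vt)²/(4Dt)), with n_e·A the pore (flow) area.
Plume center vt = 0.0520 × 22.9 = 1.1908 m, so the well at 1.95 m is 0.7592 m downgradient of the peak.
√(4πDt) = 4.858 m, giving peak height M/(n_e·A·√(4πDt)) = 167/(0.33 × 315 × 4.858) = 0.3307 kg/m³.
(x−vt)²/(4Dt) = (0.7592)²/(4 × 0.0820 × 22.9) = 0.07674; exp(−0.07674) = 0.9261.
C = 0.3307 × 0.9261 = 0.306 kg/m³.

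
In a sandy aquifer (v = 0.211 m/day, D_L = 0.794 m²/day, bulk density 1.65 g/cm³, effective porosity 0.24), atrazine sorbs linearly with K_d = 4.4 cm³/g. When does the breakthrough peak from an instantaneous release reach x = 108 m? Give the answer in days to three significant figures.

Retardation factor R = 1 + ρ_b·K_d/n = 1 + 1.65 × 4.4/0.24 = 31.25.
Sorption retards both mechanisms: v_R = v/R = 0.006752 m/day, D_R = D/R = 0.02541 m²/day.
Peak time from v_R²t² + 2D_R t − x² = 0: t = (√(D_R² + v_R²x²) − D_R)/v_R².
√(D_R² + v_R²x²) = √(0.02541² + 0.006752² × 108²) = 0.7297; v_R² = 4.559e-05.
t = (0.7297 − 0.02541)/4.559e-05 = 15400 days.

15400 days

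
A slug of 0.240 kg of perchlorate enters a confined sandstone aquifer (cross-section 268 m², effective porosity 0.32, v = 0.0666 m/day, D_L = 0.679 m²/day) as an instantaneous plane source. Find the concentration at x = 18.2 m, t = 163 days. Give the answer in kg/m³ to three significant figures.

6.64e-05 kg/m³

For an instantaneous plane source, C(x,t) = M/(n_e·A·√(4πDt)) · exp(−(x−vt)²/(4Dt)), with n_e·A the pore (flow) area.
Plume center vt = 0.0666 × 163 = 10.8558 m, so the well at 18.2 m is 7.3442 m downgradient of the peak.
√(4πDt) = 37.29 m, giving peak height M/(n_e·A·√(4πDt)) = 0.240/(0.32 × 268 × 37.29) = 7.505e-05 kg/m³.
(x−vt)²/(4Dt) = (7.3442)²/(4 × 0.679 × 163) = 0.1218; exp(−0.1218) = 0.8853.
C = 7.505e-05 × 0.8853 = 6.64e-05 kg/m³.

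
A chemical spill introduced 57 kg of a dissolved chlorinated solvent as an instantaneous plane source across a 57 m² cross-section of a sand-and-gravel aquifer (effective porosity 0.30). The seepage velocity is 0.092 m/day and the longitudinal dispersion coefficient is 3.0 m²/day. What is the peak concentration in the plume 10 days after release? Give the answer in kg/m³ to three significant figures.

0.172 kg/m³

The peak of an instantaneous 1D plume sits at x = vt; there the Gaussian factor is 1 and C_max = M/(n_e·A·√(4πDt)), where n_e·A is the pore area the mass is dissolved in.
√(4πDt) = √(4π × 3.0 × 10) = 19.42 m, so C_max = 57/(0.30 × 57 × 19.42) = 0.172 kg/m³.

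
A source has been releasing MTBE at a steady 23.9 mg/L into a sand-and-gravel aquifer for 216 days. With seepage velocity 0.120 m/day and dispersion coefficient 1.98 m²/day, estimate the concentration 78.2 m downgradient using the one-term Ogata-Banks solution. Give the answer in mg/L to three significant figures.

For a continuous step input, C/C₀ ≈ ½·erfc((x−vt)/(2√(Dt))).
vt = 0.120 × 216 = 25.92 m and 2√(Dt) = 2√(1.98 × 216) = 41.36 m.
Argument (x−vt)/(2√(Dt)) = (78.2 − 25.92)/41.36 = 1.264; ½·erfc(1.264) = 0.03692.
C = 23.9 × 0.03692 = 0.882 mg/L.

0.882 mg/L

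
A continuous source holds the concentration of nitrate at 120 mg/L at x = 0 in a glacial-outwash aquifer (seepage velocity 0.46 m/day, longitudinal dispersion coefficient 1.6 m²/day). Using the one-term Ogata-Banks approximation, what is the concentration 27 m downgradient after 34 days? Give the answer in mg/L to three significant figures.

16.6 mg/L

For a continuous step input, C/C₀ ≈ ½·erfc((x−vt)/(2√(Dt))).
vt = 0.46 × 34 = 15.64 m and 2√(Dt) = 2√(1.6 × 34) = 14.75 m.
Argument (x−vt)/(2√(Dt)) = (27 − 15.64)/14.75 = 0.7702; ½·erfc(0.7702) = 0.1380.
C = 120 × 0.1380 = 16.6 mg/L.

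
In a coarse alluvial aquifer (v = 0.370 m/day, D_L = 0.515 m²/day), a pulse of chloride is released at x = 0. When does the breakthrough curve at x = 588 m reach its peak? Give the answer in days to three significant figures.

For the 1D instantaneous-source solution, setting ∂C/∂t = 0 at fixed x gives v²t² + 2Dt − x² = 0, so t = (√(D² + v²x²) − D)/v².
√(D² + v²x²) = √(0.515² + 0.370² × 588²) = 217.6; v² = 0.1369.
t = (217.6 − 0.515)/0.1369 = 1590 days (vs. the pure-advection estimate x/v = 1590 d).

1590 days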